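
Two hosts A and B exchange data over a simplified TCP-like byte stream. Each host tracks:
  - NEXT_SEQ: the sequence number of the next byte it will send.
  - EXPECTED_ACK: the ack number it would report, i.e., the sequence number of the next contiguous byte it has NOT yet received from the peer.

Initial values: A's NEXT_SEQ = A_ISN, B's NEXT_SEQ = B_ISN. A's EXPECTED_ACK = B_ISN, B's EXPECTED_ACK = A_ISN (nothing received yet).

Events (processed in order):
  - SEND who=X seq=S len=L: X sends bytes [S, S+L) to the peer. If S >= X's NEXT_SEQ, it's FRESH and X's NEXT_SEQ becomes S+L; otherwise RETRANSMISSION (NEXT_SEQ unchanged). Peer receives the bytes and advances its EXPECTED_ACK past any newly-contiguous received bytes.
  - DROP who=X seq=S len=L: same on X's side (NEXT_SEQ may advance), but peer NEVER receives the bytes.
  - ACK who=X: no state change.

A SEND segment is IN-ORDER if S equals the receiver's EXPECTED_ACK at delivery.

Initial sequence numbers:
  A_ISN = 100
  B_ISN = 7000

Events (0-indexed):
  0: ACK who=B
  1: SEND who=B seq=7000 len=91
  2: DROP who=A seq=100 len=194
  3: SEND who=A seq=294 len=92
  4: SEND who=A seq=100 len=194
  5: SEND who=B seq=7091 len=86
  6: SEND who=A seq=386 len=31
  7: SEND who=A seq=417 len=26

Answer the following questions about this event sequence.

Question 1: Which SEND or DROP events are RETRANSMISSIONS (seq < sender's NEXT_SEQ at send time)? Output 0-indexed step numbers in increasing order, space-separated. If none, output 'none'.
Answer: 4

Derivation:
Step 1: SEND seq=7000 -> fresh
Step 2: DROP seq=100 -> fresh
Step 3: SEND seq=294 -> fresh
Step 4: SEND seq=100 -> retransmit
Step 5: SEND seq=7091 -> fresh
Step 6: SEND seq=386 -> fresh
Step 7: SEND seq=417 -> fresh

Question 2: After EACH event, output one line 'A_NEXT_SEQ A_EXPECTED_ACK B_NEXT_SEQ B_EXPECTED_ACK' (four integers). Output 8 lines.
100 7000 7000 100
100 7091 7091 100
294 7091 7091 100
386 7091 7091 100
386 7091 7091 386
386 7177 7177 386
417 7177 7177 417
443 7177 7177 443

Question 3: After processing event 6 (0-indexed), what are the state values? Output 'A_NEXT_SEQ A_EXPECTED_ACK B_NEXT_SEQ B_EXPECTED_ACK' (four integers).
After event 0: A_seq=100 A_ack=7000 B_seq=7000 B_ack=100
After event 1: A_seq=100 A_ack=7091 B_seq=7091 B_ack=100
After event 2: A_seq=294 A_ack=7091 B_seq=7091 B_ack=100
After event 3: A_seq=386 A_ack=7091 B_seq=7091 B_ack=100
After event 4: A_seq=386 A_ack=7091 B_seq=7091 B_ack=386
After event 5: A_seq=386 A_ack=7177 B_seq=7177 B_ack=386
After event 6: A_seq=417 A_ack=7177 B_seq=7177 B_ack=417

417 7177 7177 417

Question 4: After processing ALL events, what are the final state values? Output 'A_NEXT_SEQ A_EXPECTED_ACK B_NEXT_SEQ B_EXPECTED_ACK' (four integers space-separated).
Answer: 443 7177 7177 443

Derivation:
After event 0: A_seq=100 A_ack=7000 B_seq=7000 B_ack=100
After event 1: A_seq=100 A_ack=7091 B_seq=7091 B_ack=100
After event 2: A_seq=294 A_ack=7091 B_seq=7091 B_ack=100
After event 3: A_seq=386 A_ack=7091 B_seq=7091 B_ack=100
After event 4: A_seq=386 A_ack=7091 B_seq=7091 B_ack=386
After event 5: A_seq=386 A_ack=7177 B_seq=7177 B_ack=386
After event 6: A_seq=417 A_ack=7177 B_seq=7177 B_ack=417
After event 7: A_seq=443 A_ack=7177 B_seq=7177 B_ack=443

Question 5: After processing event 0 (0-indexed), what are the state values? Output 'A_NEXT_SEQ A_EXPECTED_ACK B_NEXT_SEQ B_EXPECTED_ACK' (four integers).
After event 0: A_seq=100 A_ack=7000 B_seq=7000 B_ack=100

100 7000 7000 100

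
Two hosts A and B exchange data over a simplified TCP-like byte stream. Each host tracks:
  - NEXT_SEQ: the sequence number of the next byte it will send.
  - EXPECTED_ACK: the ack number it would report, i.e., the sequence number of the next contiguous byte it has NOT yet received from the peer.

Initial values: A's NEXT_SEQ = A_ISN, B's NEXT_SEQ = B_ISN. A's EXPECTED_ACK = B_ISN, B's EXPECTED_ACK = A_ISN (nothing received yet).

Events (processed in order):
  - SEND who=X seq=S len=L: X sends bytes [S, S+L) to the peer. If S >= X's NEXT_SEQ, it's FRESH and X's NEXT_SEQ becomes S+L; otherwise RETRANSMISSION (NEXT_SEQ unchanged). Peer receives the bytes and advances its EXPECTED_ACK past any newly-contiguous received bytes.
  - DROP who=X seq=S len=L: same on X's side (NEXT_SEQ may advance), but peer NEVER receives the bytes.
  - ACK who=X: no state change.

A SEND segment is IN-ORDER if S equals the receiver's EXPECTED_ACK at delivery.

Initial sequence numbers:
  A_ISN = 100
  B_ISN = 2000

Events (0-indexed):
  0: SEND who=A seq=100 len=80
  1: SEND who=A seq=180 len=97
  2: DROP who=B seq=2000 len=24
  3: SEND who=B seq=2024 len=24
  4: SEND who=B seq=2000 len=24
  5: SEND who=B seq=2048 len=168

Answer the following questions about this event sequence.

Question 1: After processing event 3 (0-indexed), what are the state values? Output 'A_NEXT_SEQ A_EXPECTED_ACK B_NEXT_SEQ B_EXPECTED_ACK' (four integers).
After event 0: A_seq=180 A_ack=2000 B_seq=2000 B_ack=180
After event 1: A_seq=277 A_ack=2000 B_seq=2000 B_ack=277
After event 2: A_seq=277 A_ack=2000 B_seq=2024 B_ack=277
After event 3: A_seq=277 A_ack=2000 B_seq=2048 B_ack=277

277 2000 2048 277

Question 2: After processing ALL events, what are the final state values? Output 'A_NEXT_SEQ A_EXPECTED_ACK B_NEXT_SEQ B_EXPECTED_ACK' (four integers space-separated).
After event 0: A_seq=180 A_ack=2000 B_seq=2000 B_ack=180
After event 1: A_seq=277 A_ack=2000 B_seq=2000 B_ack=277
After event 2: A_seq=277 A_ack=2000 B_seq=2024 B_ack=277
After event 3: A_seq=277 A_ack=2000 B_seq=2048 B_ack=277
After event 4: A_seq=277 A_ack=2048 B_seq=2048 B_ack=277
After event 5: A_seq=277 A_ack=2216 B_seq=2216 B_ack=277

Answer: 277 2216 2216 277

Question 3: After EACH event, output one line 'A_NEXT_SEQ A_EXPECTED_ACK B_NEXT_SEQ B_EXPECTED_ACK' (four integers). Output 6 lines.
180 2000 2000 180
277 2000 2000 277
277 2000 2024 277
277 2000 2048 277
277 2048 2048 277
277 2216 2216 277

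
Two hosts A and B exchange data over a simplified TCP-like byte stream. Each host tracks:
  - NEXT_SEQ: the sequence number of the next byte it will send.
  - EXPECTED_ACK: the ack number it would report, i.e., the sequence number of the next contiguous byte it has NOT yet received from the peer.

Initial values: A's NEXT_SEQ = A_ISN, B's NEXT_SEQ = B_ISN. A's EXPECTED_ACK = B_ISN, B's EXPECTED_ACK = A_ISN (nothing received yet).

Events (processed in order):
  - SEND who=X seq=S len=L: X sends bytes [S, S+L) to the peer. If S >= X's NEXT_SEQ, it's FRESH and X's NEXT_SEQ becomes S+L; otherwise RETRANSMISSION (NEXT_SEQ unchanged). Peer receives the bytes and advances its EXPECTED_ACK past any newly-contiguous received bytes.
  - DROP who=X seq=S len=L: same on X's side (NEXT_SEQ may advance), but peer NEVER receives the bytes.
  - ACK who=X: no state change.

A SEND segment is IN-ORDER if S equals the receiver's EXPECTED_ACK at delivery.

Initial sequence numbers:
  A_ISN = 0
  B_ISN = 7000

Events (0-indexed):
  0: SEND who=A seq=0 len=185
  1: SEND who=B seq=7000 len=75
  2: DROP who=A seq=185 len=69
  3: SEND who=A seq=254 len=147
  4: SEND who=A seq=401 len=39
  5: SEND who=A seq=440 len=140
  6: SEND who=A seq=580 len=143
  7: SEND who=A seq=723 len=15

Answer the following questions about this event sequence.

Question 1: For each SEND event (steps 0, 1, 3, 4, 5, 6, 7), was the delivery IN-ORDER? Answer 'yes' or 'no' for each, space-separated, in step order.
Answer: yes yes no no no no no

Derivation:
Step 0: SEND seq=0 -> in-order
Step 1: SEND seq=7000 -> in-order
Step 3: SEND seq=254 -> out-of-order
Step 4: SEND seq=401 -> out-of-order
Step 5: SEND seq=440 -> out-of-order
Step 6: SEND seq=580 -> out-of-order
Step 7: SEND seq=723 -> out-of-order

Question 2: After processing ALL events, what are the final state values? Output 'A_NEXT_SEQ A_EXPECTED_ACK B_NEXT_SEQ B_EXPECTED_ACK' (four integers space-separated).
After event 0: A_seq=185 A_ack=7000 B_seq=7000 B_ack=185
After event 1: A_seq=185 A_ack=7075 B_seq=7075 B_ack=185
After event 2: A_seq=254 A_ack=7075 B_seq=7075 B_ack=185
After event 3: A_seq=401 A_ack=7075 B_seq=7075 B_ack=185
After event 4: A_seq=440 A_ack=7075 B_seq=7075 B_ack=185
After event 5: A_seq=580 A_ack=7075 B_seq=7075 B_ack=185
After event 6: A_seq=723 A_ack=7075 B_seq=7075 B_ack=185
After event 7: A_seq=738 A_ack=7075 B_seq=7075 B_ack=185

Answer: 738 7075 7075 185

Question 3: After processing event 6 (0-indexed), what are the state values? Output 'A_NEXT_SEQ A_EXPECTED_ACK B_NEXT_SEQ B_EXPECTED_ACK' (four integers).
After event 0: A_seq=185 A_ack=7000 B_seq=7000 B_ack=185
After event 1: A_seq=185 A_ack=7075 B_seq=7075 B_ack=185
After event 2: A_seq=254 A_ack=7075 B_seq=7075 B_ack=185
After event 3: A_seq=401 A_ack=7075 B_seq=7075 B_ack=185
After event 4: A_seq=440 A_ack=7075 B_seq=7075 B_ack=185
After event 5: A_seq=580 A_ack=7075 B_seq=7075 B_ack=185
After event 6: A_seq=723 A_ack=7075 B_seq=7075 B_ack=185

723 7075 7075 185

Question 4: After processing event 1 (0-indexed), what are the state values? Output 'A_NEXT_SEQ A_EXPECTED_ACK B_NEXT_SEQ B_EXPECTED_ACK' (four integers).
After event 0: A_seq=185 A_ack=7000 B_seq=7000 B_ack=185
After event 1: A_seq=185 A_ack=7075 B_seq=7075 B_ack=185

185 7075 7075 185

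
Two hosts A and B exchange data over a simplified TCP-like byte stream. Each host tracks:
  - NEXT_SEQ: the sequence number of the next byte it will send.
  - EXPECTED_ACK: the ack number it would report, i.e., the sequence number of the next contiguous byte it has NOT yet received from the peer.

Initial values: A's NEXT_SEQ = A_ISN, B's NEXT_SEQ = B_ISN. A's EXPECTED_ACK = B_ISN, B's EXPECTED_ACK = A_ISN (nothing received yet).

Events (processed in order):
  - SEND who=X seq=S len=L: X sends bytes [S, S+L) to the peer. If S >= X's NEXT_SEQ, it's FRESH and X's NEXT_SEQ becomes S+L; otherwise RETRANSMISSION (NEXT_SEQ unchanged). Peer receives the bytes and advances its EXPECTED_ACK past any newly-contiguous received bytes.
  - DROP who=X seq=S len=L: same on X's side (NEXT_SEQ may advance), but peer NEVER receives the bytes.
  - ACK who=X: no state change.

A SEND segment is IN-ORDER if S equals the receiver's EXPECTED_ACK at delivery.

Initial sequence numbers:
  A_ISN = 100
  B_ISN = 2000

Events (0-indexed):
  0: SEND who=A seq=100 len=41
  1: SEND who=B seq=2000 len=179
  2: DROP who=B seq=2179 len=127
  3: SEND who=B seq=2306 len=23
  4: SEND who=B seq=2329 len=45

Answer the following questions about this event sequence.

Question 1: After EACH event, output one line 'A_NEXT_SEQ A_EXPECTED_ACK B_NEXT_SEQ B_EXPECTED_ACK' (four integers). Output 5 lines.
141 2000 2000 141
141 2179 2179 141
141 2179 2306 141
141 2179 2329 141
141 2179 2374 141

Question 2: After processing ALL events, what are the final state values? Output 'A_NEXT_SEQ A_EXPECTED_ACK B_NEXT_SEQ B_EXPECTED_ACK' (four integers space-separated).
Answer: 141 2179 2374 141

Derivation:
After event 0: A_seq=141 A_ack=2000 B_seq=2000 B_ack=141
After event 1: A_seq=141 A_ack=2179 B_seq=2179 B_ack=141
After event 2: A_seq=141 A_ack=2179 B_seq=2306 B_ack=141
After event 3: A_seq=141 A_ack=2179 B_seq=2329 B_ack=141
After event 4: A_seq=141 A_ack=2179 B_seq=2374 B_ack=141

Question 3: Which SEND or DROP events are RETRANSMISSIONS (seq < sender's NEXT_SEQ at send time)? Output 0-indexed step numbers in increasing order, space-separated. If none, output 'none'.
Step 0: SEND seq=100 -> fresh
Step 1: SEND seq=2000 -> fresh
Step 2: DROP seq=2179 -> fresh
Step 3: SEND seq=2306 -> fresh
Step 4: SEND seq=2329 -> fresh

Answer: none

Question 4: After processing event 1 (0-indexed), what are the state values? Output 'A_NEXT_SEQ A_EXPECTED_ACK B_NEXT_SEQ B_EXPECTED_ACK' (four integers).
After event 0: A_seq=141 A_ack=2000 B_seq=2000 B_ack=141
After event 1: A_seq=141 A_ack=2179 B_seq=2179 B_ack=141

141 2179 2179 141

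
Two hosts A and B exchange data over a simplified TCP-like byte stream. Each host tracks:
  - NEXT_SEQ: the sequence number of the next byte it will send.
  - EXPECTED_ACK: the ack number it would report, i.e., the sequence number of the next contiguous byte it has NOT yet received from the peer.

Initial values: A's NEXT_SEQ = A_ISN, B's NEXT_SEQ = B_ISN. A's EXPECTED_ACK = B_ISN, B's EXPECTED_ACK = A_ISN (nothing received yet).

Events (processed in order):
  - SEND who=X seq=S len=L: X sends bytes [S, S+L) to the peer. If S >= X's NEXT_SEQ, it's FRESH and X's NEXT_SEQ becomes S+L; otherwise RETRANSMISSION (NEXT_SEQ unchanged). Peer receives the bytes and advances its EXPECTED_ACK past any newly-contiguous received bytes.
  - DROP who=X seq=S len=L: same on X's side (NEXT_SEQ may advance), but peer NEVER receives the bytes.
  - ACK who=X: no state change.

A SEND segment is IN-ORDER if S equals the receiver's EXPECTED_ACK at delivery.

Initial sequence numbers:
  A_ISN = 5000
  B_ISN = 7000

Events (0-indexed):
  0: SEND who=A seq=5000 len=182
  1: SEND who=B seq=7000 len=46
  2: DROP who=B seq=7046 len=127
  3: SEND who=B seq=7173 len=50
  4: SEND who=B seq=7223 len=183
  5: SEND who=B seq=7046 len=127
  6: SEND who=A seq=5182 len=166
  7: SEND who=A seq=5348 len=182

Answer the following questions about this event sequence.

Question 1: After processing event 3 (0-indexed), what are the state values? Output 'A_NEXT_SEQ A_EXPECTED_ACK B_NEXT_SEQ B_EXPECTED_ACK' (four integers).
After event 0: A_seq=5182 A_ack=7000 B_seq=7000 B_ack=5182
After event 1: A_seq=5182 A_ack=7046 B_seq=7046 B_ack=5182
After event 2: A_seq=5182 A_ack=7046 B_seq=7173 B_ack=5182
After event 3: A_seq=5182 A_ack=7046 B_seq=7223 B_ack=5182

5182 7046 7223 5182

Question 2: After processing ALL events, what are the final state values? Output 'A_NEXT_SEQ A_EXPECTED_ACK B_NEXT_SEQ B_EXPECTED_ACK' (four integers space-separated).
After event 0: A_seq=5182 A_ack=7000 B_seq=7000 B_ack=5182
After event 1: A_seq=5182 A_ack=7046 B_seq=7046 B_ack=5182
After event 2: A_seq=5182 A_ack=7046 B_seq=7173 B_ack=5182
After event 3: A_seq=5182 A_ack=7046 B_seq=7223 B_ack=5182
After event 4: A_seq=5182 A_ack=7046 B_seq=7406 B_ack=5182
After event 5: A_seq=5182 A_ack=7406 B_seq=7406 B_ack=5182
After event 6: A_seq=5348 A_ack=7406 B_seq=7406 B_ack=5348
After event 7: A_seq=5530 A_ack=7406 B_seq=7406 B_ack=5530

Answer: 5530 7406 7406 5530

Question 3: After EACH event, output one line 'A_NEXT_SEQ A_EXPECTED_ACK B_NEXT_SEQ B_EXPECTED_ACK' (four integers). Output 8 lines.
5182 7000 7000 5182
5182 7046 7046 5182
5182 7046 7173 5182
5182 7046 7223 5182
5182 7046 7406 5182
5182 7406 7406 5182
5348 7406 7406 5348
5530 7406 7406 5530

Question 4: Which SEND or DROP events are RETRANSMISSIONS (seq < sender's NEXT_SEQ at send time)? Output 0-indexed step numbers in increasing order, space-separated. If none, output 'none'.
Step 0: SEND seq=5000 -> fresh
Step 1: SEND seq=7000 -> fresh
Step 2: DROP seq=7046 -> fresh
Step 3: SEND seq=7173 -> fresh
Step 4: SEND seq=7223 -> fresh
Step 5: SEND seq=7046 -> retransmit
Step 6: SEND seq=5182 -> fresh
Step 7: SEND seq=5348 -> fresh

Answer: 5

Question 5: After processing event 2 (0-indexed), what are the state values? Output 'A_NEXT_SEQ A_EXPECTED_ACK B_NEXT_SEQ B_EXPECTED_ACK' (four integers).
After event 0: A_seq=5182 A_ack=7000 B_seq=7000 B_ack=5182
After event 1: A_seq=5182 A_ack=7046 B_seq=7046 B_ack=5182
After event 2: A_seq=5182 A_ack=7046 B_seq=7173 B_ack=5182

5182 7046 7173 5182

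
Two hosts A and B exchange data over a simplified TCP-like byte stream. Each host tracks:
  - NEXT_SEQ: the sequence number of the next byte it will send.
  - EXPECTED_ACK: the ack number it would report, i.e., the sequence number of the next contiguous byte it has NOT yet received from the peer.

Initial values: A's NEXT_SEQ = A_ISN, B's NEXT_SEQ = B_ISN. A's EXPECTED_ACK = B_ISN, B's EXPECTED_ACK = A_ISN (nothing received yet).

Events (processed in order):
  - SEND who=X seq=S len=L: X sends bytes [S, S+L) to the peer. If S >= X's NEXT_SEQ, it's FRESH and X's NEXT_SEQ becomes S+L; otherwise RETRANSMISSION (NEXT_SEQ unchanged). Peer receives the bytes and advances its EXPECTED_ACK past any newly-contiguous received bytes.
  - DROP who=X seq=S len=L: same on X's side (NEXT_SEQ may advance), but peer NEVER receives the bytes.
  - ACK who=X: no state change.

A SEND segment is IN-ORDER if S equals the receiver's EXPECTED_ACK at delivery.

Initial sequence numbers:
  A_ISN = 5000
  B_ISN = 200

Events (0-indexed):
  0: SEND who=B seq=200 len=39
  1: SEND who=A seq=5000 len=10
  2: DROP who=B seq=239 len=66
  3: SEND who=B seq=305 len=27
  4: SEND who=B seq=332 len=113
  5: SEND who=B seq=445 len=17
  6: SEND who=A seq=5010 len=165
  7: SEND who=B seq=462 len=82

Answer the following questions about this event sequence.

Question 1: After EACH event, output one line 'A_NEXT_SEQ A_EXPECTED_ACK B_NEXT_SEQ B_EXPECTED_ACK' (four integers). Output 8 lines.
5000 239 239 5000
5010 239 239 5010
5010 239 305 5010
5010 239 332 5010
5010 239 445 5010
5010 239 462 5010
5175 239 462 5175
5175 239 544 5175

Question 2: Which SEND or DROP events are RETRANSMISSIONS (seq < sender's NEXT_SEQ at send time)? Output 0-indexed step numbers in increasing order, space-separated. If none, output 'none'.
Step 0: SEND seq=200 -> fresh
Step 1: SEND seq=5000 -> fresh
Step 2: DROP seq=239 -> fresh
Step 3: SEND seq=305 -> fresh
Step 4: SEND seq=332 -> fresh
Step 5: SEND seq=445 -> fresh
Step 6: SEND seq=5010 -> fresh
Step 7: SEND seq=462 -> fresh

Answer: none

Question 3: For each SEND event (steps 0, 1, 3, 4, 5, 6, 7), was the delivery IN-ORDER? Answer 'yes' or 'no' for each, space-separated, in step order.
Step 0: SEND seq=200 -> in-order
Step 1: SEND seq=5000 -> in-order
Step 3: SEND seq=305 -> out-of-order
Step 4: SEND seq=332 -> out-of-order
Step 5: SEND seq=445 -> out-of-order
Step 6: SEND seq=5010 -> in-order
Step 7: SEND seq=462 -> out-of-order

Answer: yes yes no no no yes no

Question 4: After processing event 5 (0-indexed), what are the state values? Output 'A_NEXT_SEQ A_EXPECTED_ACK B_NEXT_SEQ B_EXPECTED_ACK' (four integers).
After event 0: A_seq=5000 A_ack=239 B_seq=239 B_ack=5000
After event 1: A_seq=5010 A_ack=239 B_seq=239 B_ack=5010
After event 2: A_seq=5010 A_ack=239 B_seq=305 B_ack=5010
After event 3: A_seq=5010 A_ack=239 B_seq=332 B_ack=5010
After event 4: A_seq=5010 A_ack=239 B_seq=445 B_ack=5010
After event 5: A_seq=5010 A_ack=239 B_seq=462 B_ack=5010

5010 239 462 5010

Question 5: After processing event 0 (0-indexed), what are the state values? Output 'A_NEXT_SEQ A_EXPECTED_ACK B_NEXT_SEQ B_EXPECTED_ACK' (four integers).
After event 0: A_seq=5000 A_ack=239 B_seq=239 B_ack=5000

5000 239 239 5000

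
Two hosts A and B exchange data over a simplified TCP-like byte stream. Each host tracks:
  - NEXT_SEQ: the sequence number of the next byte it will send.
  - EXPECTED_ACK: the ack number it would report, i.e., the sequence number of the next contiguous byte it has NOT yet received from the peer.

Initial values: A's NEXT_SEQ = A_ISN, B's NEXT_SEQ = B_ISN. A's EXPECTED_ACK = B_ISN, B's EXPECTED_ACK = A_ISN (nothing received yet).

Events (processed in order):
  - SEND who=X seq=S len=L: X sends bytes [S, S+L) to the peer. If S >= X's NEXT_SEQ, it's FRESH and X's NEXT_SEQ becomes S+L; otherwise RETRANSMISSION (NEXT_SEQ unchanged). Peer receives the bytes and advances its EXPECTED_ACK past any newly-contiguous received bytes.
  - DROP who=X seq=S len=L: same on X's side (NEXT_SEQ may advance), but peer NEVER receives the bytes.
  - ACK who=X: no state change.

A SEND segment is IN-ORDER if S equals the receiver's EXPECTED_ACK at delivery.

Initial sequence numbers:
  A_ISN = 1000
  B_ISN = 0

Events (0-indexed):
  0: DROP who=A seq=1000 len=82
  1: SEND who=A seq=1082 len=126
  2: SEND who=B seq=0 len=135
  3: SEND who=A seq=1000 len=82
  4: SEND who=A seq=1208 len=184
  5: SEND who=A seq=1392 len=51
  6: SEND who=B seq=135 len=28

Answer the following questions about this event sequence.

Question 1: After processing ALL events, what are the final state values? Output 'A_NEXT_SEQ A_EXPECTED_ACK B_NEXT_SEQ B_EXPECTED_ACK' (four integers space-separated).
After event 0: A_seq=1082 A_ack=0 B_seq=0 B_ack=1000
After event 1: A_seq=1208 A_ack=0 B_seq=0 B_ack=1000
After event 2: A_seq=1208 A_ack=135 B_seq=135 B_ack=1000
After event 3: A_seq=1208 A_ack=135 B_seq=135 B_ack=1208
After event 4: A_seq=1392 A_ack=135 B_seq=135 B_ack=1392
After event 5: A_seq=1443 A_ack=135 B_seq=135 B_ack=1443
After event 6: A_seq=1443 A_ack=163 B_seq=163 B_ack=1443

Answer: 1443 163 163 1443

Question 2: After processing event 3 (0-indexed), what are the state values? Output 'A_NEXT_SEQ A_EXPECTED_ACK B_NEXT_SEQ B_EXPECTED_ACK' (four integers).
After event 0: A_seq=1082 A_ack=0 B_seq=0 B_ack=1000
After event 1: A_seq=1208 A_ack=0 B_seq=0 B_ack=1000
After event 2: A_seq=1208 A_ack=135 B_seq=135 B_ack=1000
After event 3: A_seq=1208 A_ack=135 B_seq=135 B_ack=1208

1208 135 135 1208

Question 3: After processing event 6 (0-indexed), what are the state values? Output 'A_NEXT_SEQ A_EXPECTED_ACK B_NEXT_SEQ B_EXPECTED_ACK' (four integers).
After event 0: A_seq=1082 A_ack=0 B_seq=0 B_ack=1000
After event 1: A_seq=1208 A_ack=0 B_seq=0 B_ack=1000
After event 2: A_seq=1208 A_ack=135 B_seq=135 B_ack=1000
After event 3: A_seq=1208 A_ack=135 B_seq=135 B_ack=1208
After event 4: A_seq=1392 A_ack=135 B_seq=135 B_ack=1392
After event 5: A_seq=1443 A_ack=135 B_seq=135 B_ack=1443
After event 6: A_seq=1443 A_ack=163 B_seq=163 B_ack=1443

1443 163 163 1443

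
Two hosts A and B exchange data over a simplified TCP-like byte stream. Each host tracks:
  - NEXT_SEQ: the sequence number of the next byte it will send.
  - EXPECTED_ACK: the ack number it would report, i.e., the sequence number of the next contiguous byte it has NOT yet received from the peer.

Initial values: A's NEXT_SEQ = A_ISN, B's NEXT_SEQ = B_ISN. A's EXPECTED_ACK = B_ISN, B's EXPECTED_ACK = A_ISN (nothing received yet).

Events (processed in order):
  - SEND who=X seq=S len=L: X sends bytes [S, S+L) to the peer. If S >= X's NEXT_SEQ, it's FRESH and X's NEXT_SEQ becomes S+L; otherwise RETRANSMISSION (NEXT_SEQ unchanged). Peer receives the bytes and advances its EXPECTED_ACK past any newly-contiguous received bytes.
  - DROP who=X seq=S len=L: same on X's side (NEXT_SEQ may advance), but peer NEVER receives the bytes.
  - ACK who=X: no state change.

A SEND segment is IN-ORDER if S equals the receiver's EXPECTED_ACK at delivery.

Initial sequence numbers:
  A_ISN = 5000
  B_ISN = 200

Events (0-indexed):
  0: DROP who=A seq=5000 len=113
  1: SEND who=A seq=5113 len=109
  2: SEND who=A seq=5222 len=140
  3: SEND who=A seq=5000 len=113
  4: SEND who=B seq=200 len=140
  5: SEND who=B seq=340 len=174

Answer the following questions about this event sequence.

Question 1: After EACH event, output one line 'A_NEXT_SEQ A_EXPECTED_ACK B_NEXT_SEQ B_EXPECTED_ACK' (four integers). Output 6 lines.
5113 200 200 5000
5222 200 200 5000
5362 200 200 5000
5362 200 200 5362
5362 340 340 5362
5362 514 514 5362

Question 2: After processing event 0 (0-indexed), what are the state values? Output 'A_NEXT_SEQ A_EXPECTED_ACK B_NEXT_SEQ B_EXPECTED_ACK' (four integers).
After event 0: A_seq=5113 A_ack=200 B_seq=200 B_ack=5000

5113 200 200 5000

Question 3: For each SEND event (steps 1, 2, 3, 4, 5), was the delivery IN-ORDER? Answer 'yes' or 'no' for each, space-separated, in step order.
Step 1: SEND seq=5113 -> out-of-order
Step 2: SEND seq=5222 -> out-of-order
Step 3: SEND seq=5000 -> in-order
Step 4: SEND seq=200 -> in-order
Step 5: SEND seq=340 -> in-order

Answer: no no yes yes yes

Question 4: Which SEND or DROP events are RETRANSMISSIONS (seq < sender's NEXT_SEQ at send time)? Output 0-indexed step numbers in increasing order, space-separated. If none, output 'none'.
Step 0: DROP seq=5000 -> fresh
Step 1: SEND seq=5113 -> fresh
Step 2: SEND seq=5222 -> fresh
Step 3: SEND seq=5000 -> retransmit
Step 4: SEND seq=200 -> fresh
Step 5: SEND seq=340 -> fresh

Answer: 3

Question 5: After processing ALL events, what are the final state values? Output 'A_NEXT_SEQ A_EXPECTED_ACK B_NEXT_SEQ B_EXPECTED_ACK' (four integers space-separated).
Answer: 5362 514 514 5362

Derivation:
After event 0: A_seq=5113 A_ack=200 B_seq=200 B_ack=5000
After event 1: A_seq=5222 A_ack=200 B_seq=200 B_ack=5000
After event 2: A_seq=5362 A_ack=200 B_seq=200 B_ack=5000
After event 3: A_seq=5362 A_ack=200 B_seq=200 B_ack=5362
After event 4: A_seq=5362 A_ack=340 B_seq=340 B_ack=5362
After event 5: A_seq=5362 A_ack=514 B_seq=514 B_ack=5362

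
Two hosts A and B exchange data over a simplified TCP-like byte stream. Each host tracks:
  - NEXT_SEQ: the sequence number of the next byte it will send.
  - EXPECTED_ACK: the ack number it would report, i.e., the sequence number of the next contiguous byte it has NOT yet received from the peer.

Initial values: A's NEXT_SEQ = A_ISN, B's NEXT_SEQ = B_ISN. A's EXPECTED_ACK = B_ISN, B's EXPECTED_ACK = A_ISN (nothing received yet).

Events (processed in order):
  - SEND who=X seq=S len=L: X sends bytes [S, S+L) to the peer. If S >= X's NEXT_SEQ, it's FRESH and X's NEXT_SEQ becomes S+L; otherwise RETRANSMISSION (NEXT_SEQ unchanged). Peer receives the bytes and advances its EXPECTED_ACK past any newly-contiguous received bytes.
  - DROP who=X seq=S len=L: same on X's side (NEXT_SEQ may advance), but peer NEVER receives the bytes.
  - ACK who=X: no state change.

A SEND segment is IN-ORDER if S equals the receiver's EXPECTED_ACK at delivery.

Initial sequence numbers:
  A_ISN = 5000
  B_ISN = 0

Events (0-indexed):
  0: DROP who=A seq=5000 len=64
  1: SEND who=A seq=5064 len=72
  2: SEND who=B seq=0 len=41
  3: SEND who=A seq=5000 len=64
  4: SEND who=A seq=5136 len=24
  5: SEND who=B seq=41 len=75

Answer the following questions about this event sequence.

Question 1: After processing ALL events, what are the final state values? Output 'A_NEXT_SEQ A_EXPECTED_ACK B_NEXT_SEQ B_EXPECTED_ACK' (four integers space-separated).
Answer: 5160 116 116 5160

Derivation:
After event 0: A_seq=5064 A_ack=0 B_seq=0 B_ack=5000
After event 1: A_seq=5136 A_ack=0 B_seq=0 B_ack=5000
After event 2: A_seq=5136 A_ack=41 B_seq=41 B_ack=5000
After event 3: A_seq=5136 A_ack=41 B_seq=41 B_ack=5136
After event 4: A_seq=5160 A_ack=41 B_seq=41 B_ack=5160
After event 5: A_seq=5160 A_ack=116 B_seq=116 B_ack=5160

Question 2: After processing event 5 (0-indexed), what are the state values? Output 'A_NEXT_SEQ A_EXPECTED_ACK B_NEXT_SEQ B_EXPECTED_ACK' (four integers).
After event 0: A_seq=5064 A_ack=0 B_seq=0 B_ack=5000
After event 1: A_seq=5136 A_ack=0 B_seq=0 B_ack=5000
After event 2: A_seq=5136 A_ack=41 B_seq=41 B_ack=5000
After event 3: A_seq=5136 A_ack=41 B_seq=41 B_ack=5136
After event 4: A_seq=5160 A_ack=41 B_seq=41 B_ack=5160
After event 5: A_seq=5160 A_ack=116 B_seq=116 B_ack=5160

5160 116 116 5160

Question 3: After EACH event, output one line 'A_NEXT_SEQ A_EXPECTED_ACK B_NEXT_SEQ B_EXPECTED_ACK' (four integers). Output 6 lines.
5064 0 0 5000
5136 0 0 5000
5136 41 41 5000
5136 41 41 5136
5160 41 41 5160
5160 116 116 5160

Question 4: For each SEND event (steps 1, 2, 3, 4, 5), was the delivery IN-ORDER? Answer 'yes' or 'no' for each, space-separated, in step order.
Step 1: SEND seq=5064 -> out-of-order
Step 2: SEND seq=0 -> in-order
Step 3: SEND seq=5000 -> in-order
Step 4: SEND seq=5136 -> in-order
Step 5: SEND seq=41 -> in-order

Answer: no yes yes yes yes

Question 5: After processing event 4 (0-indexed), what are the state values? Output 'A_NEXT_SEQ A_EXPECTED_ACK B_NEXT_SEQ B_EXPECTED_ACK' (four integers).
After event 0: A_seq=5064 A_ack=0 B_seq=0 B_ack=5000
After event 1: A_seq=5136 A_ack=0 B_seq=0 B_ack=5000
After event 2: A_seq=5136 A_ack=41 B_seq=41 B_ack=5000
After event 3: A_seq=5136 A_ack=41 B_seq=41 B_ack=5136
After event 4: A_seq=5160 A_ack=41 B_seq=41 B_ack=5160

5160 41 41 5160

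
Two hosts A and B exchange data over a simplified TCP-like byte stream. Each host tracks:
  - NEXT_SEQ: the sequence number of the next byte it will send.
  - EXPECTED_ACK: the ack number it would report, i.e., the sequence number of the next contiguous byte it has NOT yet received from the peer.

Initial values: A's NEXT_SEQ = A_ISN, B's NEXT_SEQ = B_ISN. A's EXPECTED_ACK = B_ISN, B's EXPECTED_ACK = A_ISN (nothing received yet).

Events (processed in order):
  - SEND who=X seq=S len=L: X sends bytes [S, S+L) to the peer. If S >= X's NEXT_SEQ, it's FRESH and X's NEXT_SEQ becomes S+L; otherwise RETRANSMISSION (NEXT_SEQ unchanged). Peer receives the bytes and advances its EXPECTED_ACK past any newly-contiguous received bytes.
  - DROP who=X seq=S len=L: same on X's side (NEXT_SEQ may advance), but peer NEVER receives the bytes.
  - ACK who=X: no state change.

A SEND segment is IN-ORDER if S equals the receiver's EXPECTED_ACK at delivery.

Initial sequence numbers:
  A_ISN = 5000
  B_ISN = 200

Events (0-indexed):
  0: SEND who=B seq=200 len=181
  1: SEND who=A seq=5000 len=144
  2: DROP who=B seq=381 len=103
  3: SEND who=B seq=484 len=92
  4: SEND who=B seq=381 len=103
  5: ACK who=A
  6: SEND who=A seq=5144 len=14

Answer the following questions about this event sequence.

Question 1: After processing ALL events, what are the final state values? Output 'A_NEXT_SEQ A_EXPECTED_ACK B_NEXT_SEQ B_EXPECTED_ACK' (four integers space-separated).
After event 0: A_seq=5000 A_ack=381 B_seq=381 B_ack=5000
After event 1: A_seq=5144 A_ack=381 B_seq=381 B_ack=5144
After event 2: A_seq=5144 A_ack=381 B_seq=484 B_ack=5144
After event 3: A_seq=5144 A_ack=381 B_seq=576 B_ack=5144
After event 4: A_seq=5144 A_ack=576 B_seq=576 B_ack=5144
After event 5: A_seq=5144 A_ack=576 B_seq=576 B_ack=5144
After event 6: A_seq=5158 A_ack=576 B_seq=576 B_ack=5158

Answer: 5158 576 576 5158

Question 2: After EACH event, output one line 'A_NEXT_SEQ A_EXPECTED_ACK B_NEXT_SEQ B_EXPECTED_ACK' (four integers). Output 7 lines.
5000 381 381 5000
5144 381 381 5144
5144 381 484 5144
5144 381 576 5144
5144 576 576 5144
5144 576 576 5144
5158 576 576 5158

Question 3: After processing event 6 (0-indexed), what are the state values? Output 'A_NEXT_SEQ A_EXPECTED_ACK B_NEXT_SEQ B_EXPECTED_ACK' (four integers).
After event 0: A_seq=5000 A_ack=381 B_seq=381 B_ack=5000
After event 1: A_seq=5144 A_ack=381 B_seq=381 B_ack=5144
After event 2: A_seq=5144 A_ack=381 B_seq=484 B_ack=5144
After event 3: A_seq=5144 A_ack=381 B_seq=576 B_ack=5144
After event 4: A_seq=5144 A_ack=576 B_seq=576 B_ack=5144
After event 5: A_seq=5144 A_ack=576 B_seq=576 B_ack=5144
After event 6: A_seq=5158 A_ack=576 B_seq=576 B_ack=5158

5158 576 576 5158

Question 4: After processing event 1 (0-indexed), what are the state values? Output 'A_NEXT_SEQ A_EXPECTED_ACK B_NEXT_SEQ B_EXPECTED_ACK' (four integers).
After event 0: A_seq=5000 A_ack=381 B_seq=381 B_ack=5000
After event 1: A_seq=5144 A_ack=381 B_seq=381 B_ack=5144

5144 381 381 5144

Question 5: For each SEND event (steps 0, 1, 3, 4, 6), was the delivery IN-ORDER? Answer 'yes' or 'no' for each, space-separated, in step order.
Step 0: SEND seq=200 -> in-order
Step 1: SEND seq=5000 -> in-order
Step 3: SEND seq=484 -> out-of-order
Step 4: SEND seq=381 -> in-order
Step 6: SEND seq=5144 -> in-order

Answer: yes yes no yes yes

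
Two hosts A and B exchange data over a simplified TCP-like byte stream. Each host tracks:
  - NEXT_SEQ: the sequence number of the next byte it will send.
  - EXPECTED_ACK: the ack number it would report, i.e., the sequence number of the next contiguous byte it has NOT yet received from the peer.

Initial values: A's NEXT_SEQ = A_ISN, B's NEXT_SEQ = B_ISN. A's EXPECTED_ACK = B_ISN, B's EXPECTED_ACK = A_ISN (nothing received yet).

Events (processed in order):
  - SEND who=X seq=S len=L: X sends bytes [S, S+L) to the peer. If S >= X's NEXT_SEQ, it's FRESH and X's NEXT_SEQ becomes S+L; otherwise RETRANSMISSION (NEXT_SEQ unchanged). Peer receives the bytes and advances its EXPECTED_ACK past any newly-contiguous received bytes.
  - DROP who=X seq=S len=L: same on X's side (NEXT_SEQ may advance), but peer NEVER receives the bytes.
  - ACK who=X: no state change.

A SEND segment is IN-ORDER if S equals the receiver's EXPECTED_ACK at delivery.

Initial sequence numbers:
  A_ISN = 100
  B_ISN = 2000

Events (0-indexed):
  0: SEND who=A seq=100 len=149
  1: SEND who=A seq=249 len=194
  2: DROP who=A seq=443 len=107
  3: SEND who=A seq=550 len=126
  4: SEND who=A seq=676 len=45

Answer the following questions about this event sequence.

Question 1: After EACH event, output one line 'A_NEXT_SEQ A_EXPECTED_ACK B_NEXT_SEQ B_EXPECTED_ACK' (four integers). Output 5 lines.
249 2000 2000 249
443 2000 2000 443
550 2000 2000 443
676 2000 2000 443
721 2000 2000 443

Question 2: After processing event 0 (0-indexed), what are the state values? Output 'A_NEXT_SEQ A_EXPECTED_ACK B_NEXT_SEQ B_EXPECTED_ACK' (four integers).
After event 0: A_seq=249 A_ack=2000 B_seq=2000 B_ack=249

249 2000 2000 249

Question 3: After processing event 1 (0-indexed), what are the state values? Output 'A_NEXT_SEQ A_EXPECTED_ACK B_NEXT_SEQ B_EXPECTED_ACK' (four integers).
After event 0: A_seq=249 A_ack=2000 B_seq=2000 B_ack=249
After event 1: A_seq=443 A_ack=2000 B_seq=2000 B_ack=443

443 2000 2000 443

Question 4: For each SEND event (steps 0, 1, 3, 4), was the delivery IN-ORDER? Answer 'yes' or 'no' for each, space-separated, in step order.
Answer: yes yes no no

Derivation:
Step 0: SEND seq=100 -> in-order
Step 1: SEND seq=249 -> in-order
Step 3: SEND seq=550 -> out-of-order
Step 4: SEND seq=676 -> out-of-order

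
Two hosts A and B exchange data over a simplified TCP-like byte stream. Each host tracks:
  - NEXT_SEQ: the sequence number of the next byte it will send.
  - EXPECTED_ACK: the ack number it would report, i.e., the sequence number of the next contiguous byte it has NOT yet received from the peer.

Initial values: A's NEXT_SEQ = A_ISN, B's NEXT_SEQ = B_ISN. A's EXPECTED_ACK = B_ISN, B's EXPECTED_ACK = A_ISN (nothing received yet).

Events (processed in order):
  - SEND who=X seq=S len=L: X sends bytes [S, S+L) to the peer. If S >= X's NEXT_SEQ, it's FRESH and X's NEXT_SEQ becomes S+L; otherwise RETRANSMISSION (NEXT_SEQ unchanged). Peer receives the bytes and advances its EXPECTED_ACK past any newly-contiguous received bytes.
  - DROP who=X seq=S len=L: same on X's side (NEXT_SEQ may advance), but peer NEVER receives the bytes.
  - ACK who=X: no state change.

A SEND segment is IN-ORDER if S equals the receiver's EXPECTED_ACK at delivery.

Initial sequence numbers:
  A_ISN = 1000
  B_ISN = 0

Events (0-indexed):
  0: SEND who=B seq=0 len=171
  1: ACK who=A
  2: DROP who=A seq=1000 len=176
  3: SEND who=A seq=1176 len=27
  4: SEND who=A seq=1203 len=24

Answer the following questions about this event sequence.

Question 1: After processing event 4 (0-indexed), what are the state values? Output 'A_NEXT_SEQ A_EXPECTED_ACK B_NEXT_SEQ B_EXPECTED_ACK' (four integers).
After event 0: A_seq=1000 A_ack=171 B_seq=171 B_ack=1000
After event 1: A_seq=1000 A_ack=171 B_seq=171 B_ack=1000
After event 2: A_seq=1176 A_ack=171 B_seq=171 B_ack=1000
After event 3: A_seq=1203 A_ack=171 B_seq=171 B_ack=1000
After event 4: A_seq=1227 A_ack=171 B_seq=171 B_ack=1000

1227 171 171 1000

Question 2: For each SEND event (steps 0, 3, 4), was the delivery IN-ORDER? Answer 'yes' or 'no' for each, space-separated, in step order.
Answer: yes no no

Derivation:
Step 0: SEND seq=0 -> in-order
Step 3: SEND seq=1176 -> out-of-order
Step 4: SEND seq=1203 -> out-of-order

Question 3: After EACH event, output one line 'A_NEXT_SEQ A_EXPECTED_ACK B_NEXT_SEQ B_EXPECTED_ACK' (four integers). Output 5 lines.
1000 171 171 1000
1000 171 171 1000
1176 171 171 1000
1203 171 171 1000
1227 171 171 1000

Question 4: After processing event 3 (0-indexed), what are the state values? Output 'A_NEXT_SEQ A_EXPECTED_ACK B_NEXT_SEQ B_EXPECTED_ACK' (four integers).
After event 0: A_seq=1000 A_ack=171 B_seq=171 B_ack=1000
After event 1: A_seq=1000 A_ack=171 B_seq=171 B_ack=1000
After event 2: A_seq=1176 A_ack=171 B_seq=171 B_ack=1000
After event 3: A_seq=1203 A_ack=171 B_seq=171 B_ack=1000

1203 171 171 1000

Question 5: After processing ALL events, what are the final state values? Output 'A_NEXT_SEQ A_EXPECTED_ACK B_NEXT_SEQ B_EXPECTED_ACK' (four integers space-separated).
Answer: 1227 171 171 1000

Derivation:
After event 0: A_seq=1000 A_ack=171 B_seq=171 B_ack=1000
After event 1: A_seq=1000 A_ack=171 B_seq=171 B_ack=1000
After event 2: A_seq=1176 A_ack=171 B_seq=171 B_ack=1000
After event 3: A_seq=1203 A_ack=171 B_seq=171 B_ack=1000
After event 4: A_seq=1227 A_ack=171 B_seq=171 B_ack=1000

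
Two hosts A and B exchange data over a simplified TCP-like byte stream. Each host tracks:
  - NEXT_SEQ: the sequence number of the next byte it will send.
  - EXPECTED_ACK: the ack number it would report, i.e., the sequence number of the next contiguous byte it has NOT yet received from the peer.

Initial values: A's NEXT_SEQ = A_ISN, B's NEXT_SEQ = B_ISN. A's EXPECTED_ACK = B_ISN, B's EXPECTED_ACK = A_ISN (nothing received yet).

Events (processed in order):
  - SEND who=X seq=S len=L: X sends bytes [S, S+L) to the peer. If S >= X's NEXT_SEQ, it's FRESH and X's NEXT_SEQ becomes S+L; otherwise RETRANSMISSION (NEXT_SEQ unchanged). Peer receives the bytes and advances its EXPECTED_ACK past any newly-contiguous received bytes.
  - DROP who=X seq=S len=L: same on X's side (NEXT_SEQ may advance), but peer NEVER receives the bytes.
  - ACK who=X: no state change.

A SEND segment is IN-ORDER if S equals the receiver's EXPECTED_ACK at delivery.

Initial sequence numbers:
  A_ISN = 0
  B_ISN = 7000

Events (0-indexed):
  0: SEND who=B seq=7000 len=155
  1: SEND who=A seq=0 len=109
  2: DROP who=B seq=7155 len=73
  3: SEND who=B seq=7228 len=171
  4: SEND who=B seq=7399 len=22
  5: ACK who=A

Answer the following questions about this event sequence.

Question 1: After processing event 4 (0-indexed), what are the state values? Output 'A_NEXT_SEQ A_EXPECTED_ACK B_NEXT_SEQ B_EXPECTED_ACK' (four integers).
After event 0: A_seq=0 A_ack=7155 B_seq=7155 B_ack=0
After event 1: A_seq=109 A_ack=7155 B_seq=7155 B_ack=109
After event 2: A_seq=109 A_ack=7155 B_seq=7228 B_ack=109
After event 3: A_seq=109 A_ack=7155 B_seq=7399 B_ack=109
After event 4: A_seq=109 A_ack=7155 B_seq=7421 B_ack=109

109 7155 7421 109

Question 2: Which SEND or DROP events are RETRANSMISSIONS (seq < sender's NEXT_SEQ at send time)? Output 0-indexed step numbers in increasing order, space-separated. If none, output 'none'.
Answer: none

Derivation:
Step 0: SEND seq=7000 -> fresh
Step 1: SEND seq=0 -> fresh
Step 2: DROP seq=7155 -> fresh
Step 3: SEND seq=7228 -> fresh
Step 4: SEND seq=7399 -> fresh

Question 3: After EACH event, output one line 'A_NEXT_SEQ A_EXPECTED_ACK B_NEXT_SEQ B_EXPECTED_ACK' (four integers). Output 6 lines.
0 7155 7155 0
109 7155 7155 109
109 7155 7228 109
109 7155 7399 109
109 7155 7421 109
109 7155 7421 109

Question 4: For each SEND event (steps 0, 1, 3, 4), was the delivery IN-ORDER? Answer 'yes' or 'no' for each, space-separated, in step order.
Answer: yes yes no no

Derivation:
Step 0: SEND seq=7000 -> in-order
Step 1: SEND seq=0 -> in-order
Step 3: SEND seq=7228 -> out-of-order
Step 4: SEND seq=7399 -> out-of-order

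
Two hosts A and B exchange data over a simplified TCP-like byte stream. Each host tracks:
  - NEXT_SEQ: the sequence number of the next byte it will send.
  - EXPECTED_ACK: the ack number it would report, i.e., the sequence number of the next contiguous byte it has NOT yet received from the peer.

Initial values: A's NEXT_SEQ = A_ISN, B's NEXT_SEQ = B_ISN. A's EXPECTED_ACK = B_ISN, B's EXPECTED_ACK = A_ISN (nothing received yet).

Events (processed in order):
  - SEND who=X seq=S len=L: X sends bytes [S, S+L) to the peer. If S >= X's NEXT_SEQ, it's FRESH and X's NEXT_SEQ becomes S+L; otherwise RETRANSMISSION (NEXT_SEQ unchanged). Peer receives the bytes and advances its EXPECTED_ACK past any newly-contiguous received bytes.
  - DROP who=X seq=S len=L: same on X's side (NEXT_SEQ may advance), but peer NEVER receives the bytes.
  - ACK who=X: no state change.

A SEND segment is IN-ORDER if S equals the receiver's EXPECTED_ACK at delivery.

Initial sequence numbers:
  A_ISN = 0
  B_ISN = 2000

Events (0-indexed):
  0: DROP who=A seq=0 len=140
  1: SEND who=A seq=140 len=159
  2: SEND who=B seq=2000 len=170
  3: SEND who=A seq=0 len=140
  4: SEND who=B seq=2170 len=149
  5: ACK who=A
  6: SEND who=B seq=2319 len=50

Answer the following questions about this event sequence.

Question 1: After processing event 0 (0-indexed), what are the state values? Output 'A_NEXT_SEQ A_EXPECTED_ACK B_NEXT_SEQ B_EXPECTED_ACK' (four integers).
After event 0: A_seq=140 A_ack=2000 B_seq=2000 B_ack=0

140 2000 2000 0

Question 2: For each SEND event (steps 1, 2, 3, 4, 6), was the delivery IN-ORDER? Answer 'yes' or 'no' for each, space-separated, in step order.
Step 1: SEND seq=140 -> out-of-order
Step 2: SEND seq=2000 -> in-order
Step 3: SEND seq=0 -> in-order
Step 4: SEND seq=2170 -> in-order
Step 6: SEND seq=2319 -> in-order

Answer: no yes yes yes yes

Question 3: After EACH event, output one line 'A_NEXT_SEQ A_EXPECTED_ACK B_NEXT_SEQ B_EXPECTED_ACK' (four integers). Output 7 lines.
140 2000 2000 0
299 2000 2000 0
299 2170 2170 0
299 2170 2170 299
299 2319 2319 299
299 2319 2319 299
299 2369 2369 299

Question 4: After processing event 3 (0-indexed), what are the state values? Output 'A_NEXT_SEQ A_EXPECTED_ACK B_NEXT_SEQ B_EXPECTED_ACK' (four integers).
After event 0: A_seq=140 A_ack=2000 B_seq=2000 B_ack=0
After event 1: A_seq=299 A_ack=2000 B_seq=2000 B_ack=0
After event 2: A_seq=299 A_ack=2170 B_seq=2170 B_ack=0
After event 3: A_seq=299 A_ack=2170 B_seq=2170 B_ack=299

299 2170 2170 299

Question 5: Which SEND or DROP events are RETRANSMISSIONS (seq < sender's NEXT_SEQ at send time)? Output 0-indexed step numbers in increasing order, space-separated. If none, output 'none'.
Step 0: DROP seq=0 -> fresh
Step 1: SEND seq=140 -> fresh
Step 2: SEND seq=2000 -> fresh
Step 3: SEND seq=0 -> retransmit
Step 4: SEND seq=2170 -> fresh
Step 6: SEND seq=2319 -> fresh

Answer: 3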